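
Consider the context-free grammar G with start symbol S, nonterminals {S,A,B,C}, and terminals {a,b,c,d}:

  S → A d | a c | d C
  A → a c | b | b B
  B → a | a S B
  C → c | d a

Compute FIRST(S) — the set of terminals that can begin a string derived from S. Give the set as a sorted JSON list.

FIRST iteration:
iter 1:
  A via A→a c: +{a}
  A via A→b: +{b}
  B via B→a: +{a}
  C via C→c: +{c}
  C via C→d a: +{d}
  S via S→A d: +{a,b}
  S via S→d C: +{d}
  FIRST[S]={a,b,d}  FIRST[A]={a,b}  FIRST[B]={a}  FIRST[C]={c,d}
iter 2: done
  FIRST[S]={a,b,d}  FIRST[A]={a,b}  FIRST[B]={a}  FIRST[C]={c,d}

FIRST(S) = ["a", "b", "d"]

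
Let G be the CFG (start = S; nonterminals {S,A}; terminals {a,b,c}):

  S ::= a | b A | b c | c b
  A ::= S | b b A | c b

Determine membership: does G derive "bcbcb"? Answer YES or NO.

CNF form of G:
  S -> T0 A | T0 T1 | T1 T0 | a
  A -> T0 A | T0 T1 | T0 X2 | T1 T0 | a
  T0 -> b
  T1 -> c
  X2 -> T0 A

CYK table (by increasing span):
  [0..0]={T0}  "b"  orig:{}
  [1..1]={T1}  "c"  orig:{}
  [2..2]={T0}  "b"  orig:{}
  [3..3]={T1}  "c"  orig:{}
  [4..4]={T0}  "b"  orig:{}
  [0..1]={A,S}  "bc"
  [1..2]={A,S}  "cb"
  [2..3]={A,S}  "bc"
  [3..4]={A,S}  "cb"
  [0..2]={A,S,X2}  "bcb"  orig:{A,S}
  [1..3]=∅  "cbc"
  [2..4]={A,S,X2}  "bcb"  orig:{A,S}
  [0..3]=∅  "bcbc"
  [1..4]=∅  "cbcb"
  [0..4]=∅  "bcbcb"

S ∉ T[0,4] ⇒ NO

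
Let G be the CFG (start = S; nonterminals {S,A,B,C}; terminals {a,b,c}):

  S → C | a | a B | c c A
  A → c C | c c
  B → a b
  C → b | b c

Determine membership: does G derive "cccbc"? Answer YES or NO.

Convert to CNF:
  S -> T0 X3 | T1 B | T2 T0 | a | b
  A -> T0 C | T0 T0
  B -> T1 T2
  C -> T2 T0 | b
  T0 -> c
  T1 -> a
  T2 -> b
  X3 -> T0 A

CYK table (by increasing span):
  cell(0,0) c: {T0}  orig:{}
  cell(1,1) c: {T0}  orig:{}
  cell(2,2) c: {T0}  orig:{}
  cell(3,3) b: {C,S,T2}  orig:{C,S}
  cell(4,4) c: {T0}  orig:{}
  cell(0,1) cc: {A}
  cell(1,2) cc: {A}
  cell(2,3) cb: {A}
  cell(3,4) bc: {C,S}
  cell(0,2) ccc: {X3}  orig:{}
  cell(1,3) ccb: {X3}  orig:{}
  cell(2,4) cbc: {A}
  cell(0,3) cccb: {S}
  cell(1,4) ccbc: {X3}  orig:{}
  cell(0,4) cccbc: {S}

S ∈ T[0,4] ⇒ YES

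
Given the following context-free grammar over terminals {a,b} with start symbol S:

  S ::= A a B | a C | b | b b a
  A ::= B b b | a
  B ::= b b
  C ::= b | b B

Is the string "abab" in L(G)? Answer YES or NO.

Convert to CNF:
  S -> A X3 | T0 X4 | T1 C | b
  A -> B X2 | a
  B -> T0 T0
  C -> T0 B | b
  T0 -> b
  T1 -> a
  X2 -> T0 T0
  X3 -> T1 B
  X4 -> T0 T1

Fill CYK table bottom-up:
  [0..0]={A,T1}  "a"  orig:{A}
  [1..1]={C,S,T0}  "b"  orig:{C,S}
  [2..2]={A,T1}  "a"  orig:{A}
  [3..3]={C,S,T0}  "b"  orig:{C,S}
  [0..1]={S}  "ab"
  [1..2]={X4}  "ba"  orig:{}
  [2..3]={S}  "ab"
  [0..2]=∅  "aba"
  [1..3]=∅  "bab"
  [0..3]=∅  "abab"

S ∉ T[0,3] ⇒ NO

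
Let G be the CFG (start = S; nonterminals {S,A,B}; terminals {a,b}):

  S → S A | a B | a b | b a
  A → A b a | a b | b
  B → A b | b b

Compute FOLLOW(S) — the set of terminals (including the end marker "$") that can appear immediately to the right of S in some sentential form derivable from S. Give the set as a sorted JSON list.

FIRST sets, iterate to fixpoint:
[1]
  A via A→a b: +{a}
  A via A→b: +{b}
  B via B→A b: +{a,b}
  S via S→a B: +{a}
  S via S→b a: +{b}
  FIRST[S]={a,b}  FIRST[A]={a,b}  FIRST[B]={a,b}
[2] done
  FIRST[S]={a,b}  FIRST[A]={a,b}  FIRST[B]={a,b}

FOLLOW iteration:
FOLLOW(S) := {$}
round 1:
  A→A b a: FOLLOW(A) ⊇ FIRST(b) = {b}; new: +{b}
  S→S A: FOLLOW(S) ⊇ FIRST(A) = {a,b}; new: +{a,b}
  S→S A: FOLLOW(A) ⊇ FOLLOW(S) ⊇ {$,a,b}; new: +{$,a}
  S→a B: FOLLOW(B) ⊇ FOLLOW(S) ⊇ {$,a,b}; new: +{$,a,b}
  S: {$,a,b}  A: {$,a,b}  B: {$,a,b}
round 2: (no change)
  S: {$,a,b}  A: {$,a,b}  B: {$,a,b}

FOLLOW(S) = ["$", "a", "b"]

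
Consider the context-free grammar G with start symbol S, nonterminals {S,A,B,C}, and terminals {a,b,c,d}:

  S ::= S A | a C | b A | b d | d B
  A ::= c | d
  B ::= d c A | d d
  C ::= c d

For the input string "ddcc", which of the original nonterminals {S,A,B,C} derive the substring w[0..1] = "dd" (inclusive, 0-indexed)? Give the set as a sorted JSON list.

Convert to CNF:
  S -> S A | T0 B | T2 C | T3 A | T3 T0
  A -> c | d
  B -> T0 T0 | T0 X4
  C -> T1 T0
  T0 -> d
  T1 -> c
  T2 -> a
  T3 -> b
  X4 -> T1 A

Fill CYK table bottom-up (cells [i..j] with 0 ≤ i ≤ j ≤ 1 only):
  [0..0]={A,T0}  "d"  orig:{A}
  [1..1]={A,T0}  "d"  orig:{A}
  [0..1]={B}  "dd"

Original NTs in T[0,1] deriving "dd": ["B"]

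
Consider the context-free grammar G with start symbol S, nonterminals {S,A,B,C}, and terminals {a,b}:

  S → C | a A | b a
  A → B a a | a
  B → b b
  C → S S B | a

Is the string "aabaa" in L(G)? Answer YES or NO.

Convert to CNF:
  S -> S X4 | T0 A | T1 T0 | a
  A -> B X2 | a
  B -> T1 T1
  C -> S X3 | a
  T0 -> a
  T1 -> b
  X2 -> T0 T0
  X3 -> S B
  X4 -> S B

Fill CYK table bottom-up:
  T[0,0] 'a' = {A,C,S,T0}  orig:{A,C,S}
  T[1,1] 'a' = {A,C,S,T0}  orig:{A,C,S}
  T[2,2] 'b' = {T1}  orig:{}
  T[3,3] 'a' = {A,C,S,T0}  orig:{A,C,S}
  T[4,4] 'a' = {A,C,S,T0}  orig:{A,C,S}
  T[0,1] 'aa' = {S,X2}  orig:{S}
  T[1,2] 'ab' = ∅
  T[2,3] 'ba' = {S}
  T[3,4] 'aa' = {S,X2}  orig:{S}
  T[0,2] 'aab' = ∅
  T[1,3] 'aba' = ∅
  T[2,4] 'baa' = ∅
  T[0,3] 'aaba' = ∅
  T[1,4] 'abaa' = ∅
  T[0,4] 'aabaa' = ∅

S ∉ T[0,4] ⇒ NO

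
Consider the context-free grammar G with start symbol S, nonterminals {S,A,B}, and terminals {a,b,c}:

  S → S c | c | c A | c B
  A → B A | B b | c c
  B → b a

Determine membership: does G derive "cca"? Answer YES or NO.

CNF form of G:
  S -> S T1 | T1 A | T1 B | c
  A -> B A | B T0 | T1 T1
  B -> T0 T2
  T0 -> b
  T1 -> c
  T2 -> a

CYK table (by increasing span):
  cell(0,0) c: {S,T1}  orig:{S}
  cell(1,1) c: {S,T1}  orig:{S}
  cell(2,2) a: {T2}  orig:{}
  cell(0,1) cc: {A,S}
  cell(1,2) ca: ∅
  cell(0,2) cca: ∅

S ∉ T[0,2] ⇒ NO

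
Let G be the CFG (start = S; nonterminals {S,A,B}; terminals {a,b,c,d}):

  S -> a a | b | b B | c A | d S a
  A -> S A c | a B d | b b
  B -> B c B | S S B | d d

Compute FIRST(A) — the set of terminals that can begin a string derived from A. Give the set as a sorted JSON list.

FIRST sets, iterate to fixpoint:
[1]
  A via A→a B d: +{a}
  A via A→b b: +{b}
  B via B→d d: +{d}
  S via S→a a: +{a}
  S via S→b: +{b}
  S via S→c A: +{c}
  S via S→d S a: +{d}
  FIRST[S]={a,b,c,d}  FIRST[A]={a,b}  FIRST[B]={d}
[2]
  A via A→S A c: +{c,d}
  B via B→S S B: +{a,b,c}
  FIRST[S]={a,b,c,d}  FIRST[A]={a,b,c,d}  FIRST[B]={a,b,c,d}
[3] (no change)
  FIRST[S]={a,b,c,d}  FIRST[A]={a,b,c,d}  FIRST[B]={a,b,c,d}

FIRST(A) = ["a", "b", "c", "d"]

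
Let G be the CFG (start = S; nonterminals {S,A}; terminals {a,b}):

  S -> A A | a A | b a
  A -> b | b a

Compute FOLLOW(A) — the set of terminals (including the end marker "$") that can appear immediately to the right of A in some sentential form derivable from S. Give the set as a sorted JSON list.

Compute FIRST by fixpoint:
iter 1:
  A via A→b: +{b}
  S via S→A A: +{b}
  S via S→a A: +{a}
  FIRST(S)={a,b}  FIRST(A)={b}
iter 2: — fixpoint
  FIRST(S)={a,b}  FIRST(A)={b}

Compute FOLLOW by fixpoint:
FOLLOW(S) := {$}
pass 1:
  S→A A: FOLLOW(A) ⊇ FIRST(A) = {b}; new: +{b}
  S→A A: FOLLOW(A) ⊇ FOLLOW(S) ⊇ {$}; new: +{$}
  FOLLOW(S)={$}  FOLLOW(A)={$,b}
pass 2: done
  FOLLOW(S)={$}  FOLLOW(A)={$,b}

FOLLOW(A) = ["$", "b"]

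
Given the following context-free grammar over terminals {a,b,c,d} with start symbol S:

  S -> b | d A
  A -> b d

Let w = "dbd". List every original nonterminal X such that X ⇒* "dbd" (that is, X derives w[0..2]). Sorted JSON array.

CNF form of G:
  S -> T1 A | b
  A -> T0 T1
  T0 -> b
  T1 -> d

CYK table (by increasing span) (cells [i..j] with 0 ≤ i ≤ j ≤ 2 only):
  cell(0,0) d: {T1}  orig:{}
  cell(1,1) b: {S,T0}  orig:{S}
  cell(2,2) d: {T1}  orig:{}
  cell(0,1) db: ∅
  cell(1,2) bd: {A}
  cell(0,2) dbd: {S}

Original NTs in T[0,2] deriving "dbd": ["S"]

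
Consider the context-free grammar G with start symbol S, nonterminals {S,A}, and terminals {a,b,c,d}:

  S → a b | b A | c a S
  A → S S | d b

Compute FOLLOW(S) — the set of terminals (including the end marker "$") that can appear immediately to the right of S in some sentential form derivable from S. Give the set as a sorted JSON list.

Compute FIRST by fixpoint:
pass 1:
  A via A→d b: +{d}
  S via S→a b: +{a}
  S via S→b A: +{b}
  S via S→c a S: +{c}
  FIRST[S]={a,b,c}  FIRST[A]={d}
pass 2:
  A via A→S S: +{a,b,c}
  FIRST[S]={a,b,c}  FIRST[A]={a,b,c,d}
pass 3: (no change)
  FIRST[S]={a,b,c}  FIRST[A]={a,b,c,d}

FOLLOW iteration:
seed FOLLOW(S) with $
round 1:
  A→S S: FOLLOW(S) ⊇ FIRST(S) = {a,b,c}; new: +{a,b,c}
  S→b A: FOLLOW(A) ⊇ FOLLOW(S) ⊇ {$,a,b,c}; new: +{$,a,b,c}
  FOLLOW(S)={$,a,b,c}  FOLLOW(A)={$,a,b,c}
round 2: (no change)
  FOLLOW(S)={$,a,b,c}  FOLLOW(A)={$,a,b,c}

FOLLOW(S) = ["$", "a", "b", "c"]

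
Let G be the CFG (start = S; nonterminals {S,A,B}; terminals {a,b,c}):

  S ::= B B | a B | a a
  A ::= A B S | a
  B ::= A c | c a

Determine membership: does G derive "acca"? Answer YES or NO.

CNF form of G:
  S -> B B | T1 B | T1 T1
  A -> A X2 | a
  B -> A T0 | T0 T1
  T0 -> c
  T1 -> a
  X2 -> B S

Fill CYK table bottom-up:
  T[0,0] 'a' = {A,T1}  orig:{A}
  T[1,1] 'c' = {T0}  orig:{}
  T[2,2] 'c' = {T0}  orig:{}
  T[3,3] 'a' = {A,T1}  orig:{A}
  T[0,1] 'ac' = {B}
  T[1,2] 'cc' = ∅
  T[2,3] 'ca' = {B}
  T[0,2] 'acc' = ∅
  T[1,3] 'cca' = ∅
  T[0,3] 'acca' = {S}

S ∈ T[0,3] ⇒ YES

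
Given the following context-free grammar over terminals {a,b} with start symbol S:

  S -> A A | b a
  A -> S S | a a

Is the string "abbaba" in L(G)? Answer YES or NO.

Convert to CNF:
  S -> A A | T1 T0
  A -> S S | T0 T0
  T0 -> a
  T1 -> b

CYK fill:
  [0..0]={T0}  "a"  orig:{}
  [1..1]={T1}  "b"  orig:{}
  [2..2]={T1}  "b"  orig:{}
  [3..3]={T0}  "a"  orig:{}
  [4..4]={T1}  "b"  orig:{}
  [5..5]={T0}  "a"  orig:{}
  [0..1]=∅  "ab"
  [1..2]=∅  "bb"
  [2..3]={S}  "ba"
  [3..4]=∅  "ab"
  [4..5]={S}  "ba"
  [0..2]=∅  "abb"
  [1..3]=∅  "bba"
  [2..4]=∅  "bab"
  [3..5]=∅  "aba"
  [0..3]=∅  "abba"
  [1..4]=∅  "bbab"
  [2..5]={A}  "baba"
  [0..4]=∅  "abbab"
  [1..5]=∅  "bbaba"
  [0..5]=∅  "abbaba"

S ∉ T[0,5] ⇒ NO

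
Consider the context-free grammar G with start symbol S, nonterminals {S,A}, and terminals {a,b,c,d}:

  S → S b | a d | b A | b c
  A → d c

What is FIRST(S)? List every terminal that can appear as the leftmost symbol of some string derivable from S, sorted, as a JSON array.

FIRST sets, iterate to fixpoint:
pass 1:
  A via A→d c: +{d}
  S via S→a d: +{a}
  S via S→b A: +{b}
  FIRST(S)={a,b}  FIRST(A)={d}
pass 2: (stable)
  FIRST(S)={a,b}  FIRST(A)={d}

FIRST(S) = ["a", "b"]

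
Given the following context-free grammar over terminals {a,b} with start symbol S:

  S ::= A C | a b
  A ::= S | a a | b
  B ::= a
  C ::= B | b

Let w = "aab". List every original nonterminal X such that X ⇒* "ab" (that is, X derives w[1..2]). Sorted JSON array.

Convert to CNF:
  S -> A C | T0 T1
  A -> A C | T0 T0 | T0 T1 | b
  B -> a
  C -> a | b
  T0 -> a
  T1 -> b

CYK fill — only the sub-triangle for w[1..2]:
  T[1,1] 'a' = {B,C,T0}  orig:{B,C}
  T[2,2] 'b' = {A,C,T1}  orig:{A,C}
  T[1,2] 'ab' = {A,S}

Original NTs in T[1,2] deriving "ab": ["A", "S"]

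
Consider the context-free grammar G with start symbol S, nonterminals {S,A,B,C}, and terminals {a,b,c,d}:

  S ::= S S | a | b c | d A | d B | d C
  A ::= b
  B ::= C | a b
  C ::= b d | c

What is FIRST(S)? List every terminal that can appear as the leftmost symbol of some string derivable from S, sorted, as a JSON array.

Compute FIRST by fixpoint:
round 1:
  A via A→b: +{b}
  B via B→a b: +{a}
  C via C→b d: +{b}
  C via C→c: +{c}
  S via S→a: +{a}
  S via S→b c: +{b}
  S via S→d A: +{d}
  S: {a,b,d}  A: {b}  B: {a}  C: {b,c}
round 2:
  B via B→C: +{b,c}
  S: {a,b,d}  A: {b}  B: {a,b,c}  C: {b,c}
round 3: done
  S: {a,b,d}  A: {b}  B: {a,b,c}  C: {b,c}

FIRST(S) = ["a", "b", "d"]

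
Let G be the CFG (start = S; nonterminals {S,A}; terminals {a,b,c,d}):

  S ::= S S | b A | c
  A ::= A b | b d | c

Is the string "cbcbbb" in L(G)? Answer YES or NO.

Convert to CNF:
  S -> S S | T0 A | c
  A -> A T0 | T0 T1 | c
  T0 -> b
  T1 -> d

CYK table (by increasing span):
  cell(0,0) c: {A,S}
  cell(1,1) b: {T0}  orig:{}
  cell(2,2) c: {A,S}
  cell(3,3) b: {T0}  orig:{}
  cell(4,4) b: {T0}  orig:{}
  cell(5,5) b: {T0}  orig:{}
  cell(0,1) cb: {A}
  cell(1,2) bc: {S}
  cell(2,3) cb: {A}
  cell(3,4) bb: ∅
  cell(4,5) bb: ∅
  cell(0,2) cbc: {S}
  cell(1,3) bcb: {S}
  cell(2,4) cbb: {A}
  cell(3,5) bbb: ∅
  cell(0,3) cbcb: {S}
  cell(1,4) bcbb: {S}
  cell(2,5) cbbb: {A}
  cell(0,4) cbcbb: {S}
  cell(1,5) bcbbb: {S}
  cell(0,5) cbcbbb: {S}

S ∈ T[0,5] ⇒ YES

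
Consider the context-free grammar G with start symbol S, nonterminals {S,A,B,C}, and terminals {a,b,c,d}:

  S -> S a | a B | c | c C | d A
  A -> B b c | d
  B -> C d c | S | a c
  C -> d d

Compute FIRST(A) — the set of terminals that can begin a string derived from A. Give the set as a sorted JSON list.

FIRST sets, iterate to fixpoint:
pass 1:
  A via A→d: +{d}
  B via B→a c: +{a}
  C via C→d d: +{d}
  S via S→a B: +{a}
  S via S→c: +{c}
  S via S→d A: +{d}
  FIRST[S]={a,c,d}  FIRST[A]={d}  FIRST[B]={a}  FIRST[C]={d}
pass 2:
  A via A→B b c: +{a}
  B via B→C d c: +{d}
  B via B→S: +{c}
  FIRST[S]={a,c,d}  FIRST[A]={a,d}  FIRST[B]={a,c,d}  FIRST[C]={d}
pass 3:
  A via A→B b c: +{c}
  FIRST[S]={a,c,d}  FIRST[A]={a,c,d}  FIRST[B]={a,c,d}  FIRST[C]={d}
pass 4: (no change)
  FIRST[S]={a,c,d}  FIRST[A]={a,c,d}  FIRST[B]={a,c,d}  FIRST[C]={d}

FIRST(A) = ["a", "c", "d"]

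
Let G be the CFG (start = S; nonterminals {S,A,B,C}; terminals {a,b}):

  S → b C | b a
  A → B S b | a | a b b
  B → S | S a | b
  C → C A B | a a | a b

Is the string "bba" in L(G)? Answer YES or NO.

CNF form of G:
  S -> T0 C | T0 T1
  A -> B X2 | T1 X3 | a
  B -> S T1 | T0 C | T0 T1 | b
  C -> C X4 | T1 T0 | T1 T1
  T0 -> b
  T1 -> a
  X2 -> S T0
  X3 -> T0 T0
  X4 -> A B

CYK fill:
  [0..0]={B,T0}  "b"  orig:{B}
  [1..1]={B,T0}  "b"  orig:{B}
  [2..2]={A,T1}  "a"  orig:{A}
  [0..1]={X3}  "bb"  orig:{}
  [1..2]={B,S}  "ba"
  [0..2]=∅  "bba"

S ∉ T[0,2] ⇒ NO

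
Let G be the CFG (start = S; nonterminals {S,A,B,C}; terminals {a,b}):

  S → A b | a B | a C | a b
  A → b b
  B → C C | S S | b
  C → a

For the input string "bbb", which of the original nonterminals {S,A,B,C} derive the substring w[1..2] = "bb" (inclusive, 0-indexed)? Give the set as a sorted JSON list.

Convert to CNF:
  S -> A T0 | T1 B | T1 C | T1 T0
  A -> T0 T0
  B -> C C | S S | b
  C -> a
  T0 -> b
  T1 -> a

CYK table (by increasing span) (cells [i..j] with 1 ≤ i ≤ j ≤ 2 only):
  T[1,1] 'b' = {B,T0}  orig:{B}
  T[2,2] 'b' = {B,T0}  orig:{B}
  T[1,2] 'bb' = {A}

Original NTs in T[1,2] deriving "bb": ["A"]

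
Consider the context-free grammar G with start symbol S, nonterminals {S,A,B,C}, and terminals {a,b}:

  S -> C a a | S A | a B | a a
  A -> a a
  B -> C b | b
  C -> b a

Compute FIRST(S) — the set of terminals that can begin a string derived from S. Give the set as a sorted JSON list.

FIRST sets, iterate to fixpoint:
[1]
  A via A→a a: +{a}
  B via B→b: +{b}
  C via C→b a: +{b}
  S via S→C a a: +{b}
  S via S→a B: +{a}
  S: {a,b}  A: {a}  B: {b}  C: {b}
[2] (no change)
  S: {a,b}  A: {a}  B: {b}  C: {b}

FIRST(S) = ["a", "b"]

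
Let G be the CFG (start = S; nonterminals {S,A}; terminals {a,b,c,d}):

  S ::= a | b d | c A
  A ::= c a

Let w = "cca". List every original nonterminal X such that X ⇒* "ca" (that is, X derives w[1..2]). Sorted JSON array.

CNF form of G:
  S -> T0 A | T2 T3 | a
  A -> T0 T1
  T0 -> c
  T1 -> a
  T2 -> b
  T3 -> d

CYK table (by increasing span) — only the sub-triangle for w[1..2]:
  cell(1,1) c: {T0}  orig:{}
  cell(2,2) a: {S,T1}  orig:{S}
  cell(1,2) ca: {A}

Original NTs in T[1,2] deriving "ca": ["A"]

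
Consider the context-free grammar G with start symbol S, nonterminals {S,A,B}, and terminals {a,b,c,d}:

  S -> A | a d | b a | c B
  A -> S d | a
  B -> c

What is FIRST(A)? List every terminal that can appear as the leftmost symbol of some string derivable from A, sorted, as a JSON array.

Compute FIRST by fixpoint:
pass 1:
  A via A→a: +{a}
  B via B→c: +{c}
  S via S→A: +{a}
  S via S→b a: +{b}
  S via S→c B: +{c}
  FIRST(S)={a,b,c}  FIRST(A)={a}  FIRST(B)={c}
pass 2:
  A via A→S d: +{b,c}
  FIRST(S)={a,b,c}  FIRST(A)={a,b,c}  FIRST(B)={c}
pass 3: done
  FIRST(S)={a,b,c}  FIRST(A)={a,b,c}  FIRST(B)={c}

FIRST(A) = ["a", "b", "c"]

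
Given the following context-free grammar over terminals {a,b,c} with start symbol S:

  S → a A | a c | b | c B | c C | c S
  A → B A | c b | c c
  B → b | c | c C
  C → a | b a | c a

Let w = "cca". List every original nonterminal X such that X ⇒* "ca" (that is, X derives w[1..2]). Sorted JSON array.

Convert to CNF:
  S -> T0 B | T0 C | T0 S | T2 A | T2 T0 | b
  A -> B A | T0 T0 | T0 T1
  B -> T0 C | b | c
  C -> T0 T2 | T1 T2 | a
  T0 -> c
  T1 -> b
  T2 -> a

Fill CYK table bottom-up — only the sub-triangle for w[1..2]:
  T[1,1] 'c' = {B,T0}  orig:{B}
  T[2,2] 'a' = {C,T2}  orig:{C}
  T[1,2] 'ca' = {B,C,S}

Original NTs in T[1,2] deriving "ca": ["B", "C", "S"]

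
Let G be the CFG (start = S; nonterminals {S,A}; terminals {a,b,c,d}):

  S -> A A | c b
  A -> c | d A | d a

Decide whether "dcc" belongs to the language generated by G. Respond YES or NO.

CNF form of G:
  S -> A A | T2 T3
  A -> T0 A | T0 T1 | c
  T0 -> d
  T1 -> a
  T2 -> c
  T3 -> b

Fill CYK table bottom-up:
  T[0,0] 'd' = {T0}  orig:{}
  T[1,1] 'c' = {A,T2}  orig:{A}
  T[2,2] 'c' = {A,T2}  orig:{A}
  T[0,1] 'dc' = {A}
  T[1,2] 'cc' = {S}
  T[0,2] 'dcc' = {S}

S ∈ T[0,2] ⇒ YES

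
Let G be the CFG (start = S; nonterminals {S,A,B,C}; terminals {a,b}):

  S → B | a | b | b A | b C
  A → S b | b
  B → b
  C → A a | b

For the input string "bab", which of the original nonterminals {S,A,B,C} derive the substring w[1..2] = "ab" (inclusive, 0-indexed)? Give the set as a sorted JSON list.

CNF form of G:
  S -> T0 A | T0 C | a | b
  A -> S T0 | b
  B -> b
  C -> A T1 | b
  T0 -> b
  T1 -> a

CYK fill — only the sub-triangle for w[1..2]:
  T[1,1] 'a' = {S,T1}  orig:{S}
  T[2,2] 'b' = {A,B,C,S,T0}  orig:{A,B,C,S}
  T[1,2] 'ab' = {A}

Original NTs in T[1,2] deriving "ab": ["A"]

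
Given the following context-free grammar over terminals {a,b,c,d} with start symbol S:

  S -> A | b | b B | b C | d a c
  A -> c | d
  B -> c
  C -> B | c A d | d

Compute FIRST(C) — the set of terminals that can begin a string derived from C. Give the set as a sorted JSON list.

FIRST sets, iterate to fixpoint:
iter 1:
  A via A→c: +{c}
  A via A→d: +{d}
  B via B→c: +{c}
  C via C→B: +{c}
  C via C→d: +{d}
  S via S→A: +{c,d}
  S via S→b: +{b}
  S: {b,c,d}  A: {c,d}  B: {c}  C: {c,d}
iter 2: — fixpoint
  S: {b,c,d}  A: {c,d}  B: {c}  C: {c,d}

FIRST(C) = ["c", "d"]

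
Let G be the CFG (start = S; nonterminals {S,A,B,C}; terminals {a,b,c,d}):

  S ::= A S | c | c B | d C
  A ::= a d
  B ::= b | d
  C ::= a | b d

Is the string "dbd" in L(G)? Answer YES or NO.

CNF form of G:
  S -> A S | T1 C | T3 B | c
  A -> T0 T1
  B -> b | d
  C -> T2 T1 | a
  T0 -> a
  T1 -> d
  T2 -> b
  T3 -> c

CYK fill:
  [0..0]={B,T1}  "d"  orig:{B}
  [1..1]={B,T2}  "b"  orig:{B}
  [2..2]={B,T1}  "d"  orig:{B}
  [0..1]=∅  "db"
  [1..2]={C}  "bd"
  [0..2]={S}  "dbd"

S ∈ T[0,2] ⇒ YES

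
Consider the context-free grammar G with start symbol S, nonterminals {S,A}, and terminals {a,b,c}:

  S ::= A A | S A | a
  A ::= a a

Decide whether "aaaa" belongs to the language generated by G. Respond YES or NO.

CNF form of G:
  S -> A A | S A | a
  A -> T0 T0
  T0 -> a

CYK fill:
  [0..0]={S,T0}  "a"  orig:{S}
  [1..1]={S,T0}  "a"  orig:{S}
  [2..2]={S,T0}  "a"  orig:{S}
  [3..3]={S,T0}  "a"  orig:{S}
  [0..1]={A}  "aa"
  [1..2]={A}  "aa"
  [2..3]={A}  "aa"
  [0..2]={S}  "aaa"
  [1..3]={S}  "aaa"
  [0..3]={S}  "aaaa"

S ∈ T[0,3] ⇒ YES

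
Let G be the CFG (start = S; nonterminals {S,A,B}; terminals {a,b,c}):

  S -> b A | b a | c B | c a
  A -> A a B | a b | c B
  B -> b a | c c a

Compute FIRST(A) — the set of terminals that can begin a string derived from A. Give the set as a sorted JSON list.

FIRST sets, iterate to fixpoint:
iter 1:
  A via A→a b: +{a}
  A via A→c B: +{c}
  B via B→b a: +{b}
  B via B→c c a: +{c}
  S via S→b A: +{b}
  S via S→c B: +{c}
  FIRST[S]={b,c}  FIRST[A]={a,c}  FIRST[B]={b,c}
iter 2: done
  FIRST[S]={b,c}  FIRST[A]={a,c}  FIRST[B]={b,c}

FIRST(A) = ["a", "c"]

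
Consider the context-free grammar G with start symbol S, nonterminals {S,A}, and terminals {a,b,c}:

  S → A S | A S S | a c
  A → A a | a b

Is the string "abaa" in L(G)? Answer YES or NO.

Convert to CNF:
  S -> A S | A X3 | T0 T2
  A -> A T0 | T0 T1
  T0 -> a
  T1 -> b
  T2 -> c
  X3 -> S S

CYK table (by increasing span):
  [0..0]={T0}  "a"  orig:{}
  [1..1]={T1}  "b"  orig:{}
  [2..2]={T0}  "a"  orig:{}
  [3..3]={T0}  "a"  orig:{}
  [0..1]={A}  "ab"
  [1..2]=∅  "ba"
  [2..3]=∅  "aa"
  [0..2]={A}  "aba"
  [1..3]=∅  "baa"
  [0..3]={A}  "abaa"

S ∉ T[0,3] ⇒ NO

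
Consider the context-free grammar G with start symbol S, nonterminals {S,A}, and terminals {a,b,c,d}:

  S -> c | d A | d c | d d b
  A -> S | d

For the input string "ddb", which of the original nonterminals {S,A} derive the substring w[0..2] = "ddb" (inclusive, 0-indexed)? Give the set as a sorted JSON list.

Convert to CNF:
  S -> T0 A | T0 T1 | T0 X4 | c
  A -> T0 A | T0 T1 | T0 X3 | c | d
  T0 -> d
  T1 -> c
  T2 -> b
  X3 -> T0 T2
  X4 -> T0 T2

Fill CYK table bottom-up (cells [i..j] with 0 ≤ i ≤ j ≤ 2 only):
  [0..0]={A,T0}  "d"  orig:{A}
  [1..1]={A,T0}  "d"  orig:{A}
  [2..2]={T2}  "b"  orig:{}
  [0..1]={A,S}  "dd"
  [1..2]={X3,X4}  "db"  orig:{}
  [0..2]={A,S}  "ddb"

Original NTs in T[0,2] deriving "ddb": ["A", "S"]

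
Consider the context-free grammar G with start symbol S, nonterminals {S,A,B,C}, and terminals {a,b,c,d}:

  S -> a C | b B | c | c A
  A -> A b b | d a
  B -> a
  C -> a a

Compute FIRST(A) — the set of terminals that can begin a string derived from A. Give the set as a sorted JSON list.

Compute FIRST by fixpoint:
round 1:
  A via A→d a: +{d}
  B via B→a: +{a}
  C via C→a a: +{a}
  S via S→a C: +{a}
  S via S→b B: +{b}
  S via S→c: +{c}
  S: {a,b,c}  A: {d}  B: {a}  C: {a}
round 2: (no change)
  S: {a,b,c}  A: {d}  B: {a}  C: {a}

FIRST(A) = ["d"]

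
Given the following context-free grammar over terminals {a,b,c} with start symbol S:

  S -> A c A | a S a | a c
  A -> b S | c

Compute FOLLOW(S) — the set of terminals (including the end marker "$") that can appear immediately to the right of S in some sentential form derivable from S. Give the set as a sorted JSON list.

Compute FIRST by fixpoint:
[1]
  A via A→b S: +{b}
  A via A→c: +{c}
  S via S→A c A: +{b,c}
  S via S→a S a: +{a}
  S: {a,b,c}  A: {b,c}
[2] — fixpoint
  S: {a,b,c}  A: {b,c}

FOLLOW sets:
seed FOLLOW(S) with $
[1]
  S→A c A: FOLLOW(A) ⊇ FIRST(c) = {c}; new: +{c}
  S→A c A: FOLLOW(A) ⊇ FOLLOW(S) ⊇ {$}; new: +{$}
  S→a S a: FOLLOW(S) ⊇ FIRST(a) = {a}; new: +{a}
  FOLLOW[S]={$,a}  FOLLOW[A]={$,c}
[2]
  A→b S: FOLLOW(S) ⊇ FOLLOW(A) ⊇ {$,c}; new: +{c}
  S→A c A: FOLLOW(A) ⊇ FOLLOW(S) ⊇ {$,a,c}; new: +{a}
  FOLLOW[S]={$,a,c}  FOLLOW[A]={$,a,c}
[3] (no change)
  FOLLOW[S]={$,a,c}  FOLLOW[A]={$,a,c}

FOLLOW(S) = ["$", "a", "c"]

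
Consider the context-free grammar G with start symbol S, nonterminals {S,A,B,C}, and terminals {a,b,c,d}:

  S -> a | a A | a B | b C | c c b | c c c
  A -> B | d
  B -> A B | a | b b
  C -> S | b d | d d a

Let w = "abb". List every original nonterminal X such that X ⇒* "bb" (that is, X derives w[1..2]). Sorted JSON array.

Convert to CNF:
  S -> T0 C | T1 A | T1 B | T3 X7 | T3 X8 | a
  A -> A B | T0 T0 | a | d
  B -> A B | T0 T0 | a
  C -> T0 C | T0 T2 | T1 A | T1 B | T2 X6 | T3 X4 | T3 X5 | a
  T0 -> b
  T1 -> a
  T2 -> d
  T3 -> c
  X4 -> T3 T0
  X5 -> T3 T3
  X6 -> T2 T1
  X7 -> T3 T0
  X8 -> T3 T3

Fill CYK table bottom-up (cells [i..j] with 1 ≤ i ≤ j ≤ 2 only):
  [1..1]={T0}  "b"  orig:{}
  [2..2]={T0}  "b"  orig:{}
  [1..2]={A,B}  "bb"

Original NTs in T[1,2] deriving "bb": ["A", "B"]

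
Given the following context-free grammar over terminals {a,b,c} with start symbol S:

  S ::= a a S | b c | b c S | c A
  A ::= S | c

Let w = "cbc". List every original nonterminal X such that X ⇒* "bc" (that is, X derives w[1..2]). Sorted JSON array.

Convert to CNF:
  S -> T0 X5 | T1 T2 | T1 X6 | T2 A
  A -> T0 X3 | T1 T2 | T1 X4 | T2 A | c
  T0 -> a
  T1 -> b
  T2 -> c
  X3 -> T0 S
  X4 -> T2 S
  X5 -> T0 S
  X6 -> T2 S

CYK table (by increasing span) — only the sub-triangle for w[1..2]:
  T[1,1] 'b' = {T1}  orig:{}
  T[2,2] 'c' = {A,T2}  orig:{A}
  T[1,2] 'bc' = {A,S}

Original NTs in T[1,2] deriving "bc": ["A", "S"]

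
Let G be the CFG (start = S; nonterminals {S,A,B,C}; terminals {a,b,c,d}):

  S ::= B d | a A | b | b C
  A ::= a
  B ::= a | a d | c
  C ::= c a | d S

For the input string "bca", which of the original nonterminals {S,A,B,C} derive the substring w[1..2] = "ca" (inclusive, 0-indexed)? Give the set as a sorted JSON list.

CNF form of G:
  S -> B T1 | T0 A | T3 C | b
  A -> a
  B -> T0 T1 | a | c
  C -> T1 S | T2 T0
  T0 -> a
  T1 -> d
  T2 -> c
  T3 -> b

CYK table (by increasing span) — only the sub-triangle for w[1..2]:
  T[1,1] 'c' = {B,T2}  orig:{B}
  T[2,2] 'a' = {A,B,T0}  orig:{A,B}
  T[1,2] 'ca' = {C}

Original NTs in T[1,2] deriving "ca": ["C"]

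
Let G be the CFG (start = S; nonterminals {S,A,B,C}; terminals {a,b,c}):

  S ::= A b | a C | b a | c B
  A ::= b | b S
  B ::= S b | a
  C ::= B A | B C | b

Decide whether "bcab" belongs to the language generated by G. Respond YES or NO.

Convert to CNF:
  S -> A T0 | T0 T1 | T1 C | T2 B
  A -> T0 S | b
  B -> S T0 | a
  C -> B A | B C | b
  T0 -> b
  T1 -> a
  T2 -> c

CYK fill:
  cell(0,0) b: {A,C,T0}  orig:{A,C}
  cell(1,1) c: {T2}  orig:{}
  cell(2,2) a: {B,T1}  orig:{B}
  cell(3,3) b: {A,C,T0}  orig:{A,C}
  cell(0,1) bc: ∅
  cell(1,2) ca: {S}
  cell(2,3) ab: {C,S}
  cell(0,2) bca: {A}
  cell(1,3) cab: {B}
  cell(0,3) bcab: {S}

S ∈ T[0,3] ⇒ YES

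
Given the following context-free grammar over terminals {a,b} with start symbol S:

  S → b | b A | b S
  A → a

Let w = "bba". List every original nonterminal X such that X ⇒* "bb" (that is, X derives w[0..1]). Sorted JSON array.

Convert to CNF:
  S -> T0 A | T0 S | b
  A -> a
  T0 -> b

CYK fill (cells [i..j] with 0 ≤ i ≤ j ≤ 1 only):
  T[0,0] 'b' = {S,T0}  orig:{S}
  T[1,1] 'b' = {S,T0}  orig:{S}
  T[0,1] 'bb' = {S}

Original NTs in T[0,1] deriving "bb": ["S"]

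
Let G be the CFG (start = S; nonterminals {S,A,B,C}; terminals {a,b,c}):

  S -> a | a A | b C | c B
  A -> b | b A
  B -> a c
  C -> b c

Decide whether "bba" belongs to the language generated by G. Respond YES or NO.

Convert to CNF:
  S -> T0 C | T1 A | T2 B | a
  A -> T0 A | b
  B -> T1 T2
  C -> T0 T2
  T0 -> b
  T1 -> a
  T2 -> c

CYK fill:
  cell(0,0) b: {A,T0}  orig:{A}
  cell(1,1) b: {A,T0}  orig:{A}
  cell(2,2) a: {S,T1}  orig:{S}
  cell(0,1) bb: {A}
  cell(1,2) ba: ∅
  cell(0,2) bba: ∅

S ∉ T[0,2] ⇒ NO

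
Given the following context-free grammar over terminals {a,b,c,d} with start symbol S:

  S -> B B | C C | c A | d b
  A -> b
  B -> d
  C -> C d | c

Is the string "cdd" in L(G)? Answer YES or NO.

Convert to CNF:
  S -> B B | C C | T0 T2 | T1 A
  A -> b
  B -> d
  C -> C T0 | c
  T0 -> d
  T1 -> c
  T2 -> b

CYK table (by increasing span):
  cell(0,0) c: {C,T1}  orig:{C}
  cell(1,1) d: {B,T0}  orig:{B}
  cell(2,2) d: {B,T0}  orig:{B}
  cell(0,1) cd: {C}
  cell(1,2) dd: {S}
  cell(0,2) cdd: {C}

S ∉ T[0,2] ⇒ NO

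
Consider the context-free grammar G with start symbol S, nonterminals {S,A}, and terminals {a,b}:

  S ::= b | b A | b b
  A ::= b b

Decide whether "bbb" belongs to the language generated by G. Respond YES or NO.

CNF form of G:
  S -> T0 A | T0 T0 | b
  A -> T0 T0
  T0 -> b

CYK fill:
  cell(0,0) b: {S,T0}  orig:{S}
  cell(1,1) b: {S,T0}  orig:{S}
  cell(2,2) b: {S,T0}  orig:{S}
  cell(0,1) bb: {A,S}
  cell(1,2) bb: {A,S}
  cell(0,2) bbb: {S}

S ∈ T[0,2] ⇒ YES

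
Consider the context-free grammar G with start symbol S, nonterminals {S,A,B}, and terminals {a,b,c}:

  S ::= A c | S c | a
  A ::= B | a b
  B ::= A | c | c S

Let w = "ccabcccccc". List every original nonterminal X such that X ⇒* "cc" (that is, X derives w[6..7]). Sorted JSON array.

Convert to CNF:
  S -> A T2 | S T2 | a
  A -> T0 T1 | T2 S | c
  B -> T0 T1 | T2 S | c
  T0 -> a
  T1 -> b
  T2 -> c

CYK table (by increasing span) (cells [i..j] with 6 ≤ i ≤ j ≤ 7 only):
  [6..6]={A,B,T2}  "c"  orig:{A,B}
  [7..7]={A,B,T2}  "c"  orig:{A,B}
  [6..7]={S}  "cc"

Original NTs in T[6,7] deriving "cc": ["S"]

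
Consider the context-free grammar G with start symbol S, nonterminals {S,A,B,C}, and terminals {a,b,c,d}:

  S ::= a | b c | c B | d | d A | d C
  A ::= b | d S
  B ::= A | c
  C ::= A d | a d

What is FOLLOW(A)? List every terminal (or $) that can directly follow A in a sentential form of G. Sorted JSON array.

FIRST sets, iterate to fixpoint:
pass 1:
  A via A→b: +{b}
  A via A→d S: +{d}
  B via B→A: +{b,d}
  B via B→c: +{c}
  C via C→A d: +{b,d}
  C via C→a d: +{a}
  S via S→a: +{a}
  S via S→b c: +{b}
  S via S→c B: +{c}
  S via S→d: +{d}
  S: {a,b,c,d}  A: {b,d}  B: {b,c,d}  C: {a,b,d}
pass 2: (stable)
  S: {a,b,c,d}  A: {b,d}  B: {b,c,d}  C: {a,b,d}

FOLLOW sets:
seed FOLLOW(S) with $
pass 1:
  C→A d: FOLLOW(A) ⊇ FIRST(d) = {d}; new: +{d}
  S→c B: FOLLOW(B) ⊇ FOLLOW(S) ⊇ {$}; new: +{$}
  S→d A: FOLLOW(A) ⊇ FOLLOW(S) ⊇ {$}; new: +{$}
  S→d C: FOLLOW(C) ⊇ FOLLOW(S) ⊇ {$}; new: +{$}
  S: {$}  A: {$,d}  B: {$}  C: {$}
pass 2:
  A→d S: FOLLOW(S) ⊇ FOLLOW(A) ⊇ {$,d}; new: +{d}
  S→c B: FOLLOW(B) ⊇ FOLLOW(S) ⊇ {$,d}; new: +{d}
  S→d C: FOLLOW(C) ⊇ FOLLOW(S) ⊇ {$,d}; new: +{d}
  S: {$,d}  A: {$,d}  B: {$,d}  C: {$,d}
pass 3: done
  S: {$,d}  A: {$,d}  B: {$,d}  C: {$,d}

FOLLOW(A) = ["$", "d"]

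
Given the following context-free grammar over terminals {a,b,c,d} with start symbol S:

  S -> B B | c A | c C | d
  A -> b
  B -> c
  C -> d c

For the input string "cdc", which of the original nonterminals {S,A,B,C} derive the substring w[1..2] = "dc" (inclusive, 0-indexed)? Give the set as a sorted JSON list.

CNF form of G:
  S -> B B | T1 A | T1 C | d
  A -> b
  B -> c
  C -> T0 T1
  T0 -> d
  T1 -> c

Fill CYK table bottom-up — only the sub-triangle for w[1..2]:
  cell(1,1) d: {S,T0}  orig:{S}
  cell(2,2) c: {B,T1}  orig:{B}
  cell(1,2) dc: {C}

Original NTs in T[1,2] deriving "dc": ["C"]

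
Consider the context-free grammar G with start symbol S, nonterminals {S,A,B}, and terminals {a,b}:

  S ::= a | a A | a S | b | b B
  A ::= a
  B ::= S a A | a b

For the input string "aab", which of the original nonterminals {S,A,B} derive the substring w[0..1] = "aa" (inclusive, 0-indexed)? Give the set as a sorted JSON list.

CNF form of G:
  S -> T0 A | T0 S | T1 B | a | b
  A -> a
  B -> S X2 | T0 T1
  T0 -> a
  T1 -> b
  X2 -> T0 A

CYK fill — only the sub-triangle for w[0..1]:
  cell(0,0) a: {A,S,T0}  orig:{A,S}
  cell(1,1) a: {A,S,T0}  orig:{A,S}
  cell(0,1) aa: {S,X2}  orig:{S}

Original NTs in T[0,1] deriving "aa": ["S"]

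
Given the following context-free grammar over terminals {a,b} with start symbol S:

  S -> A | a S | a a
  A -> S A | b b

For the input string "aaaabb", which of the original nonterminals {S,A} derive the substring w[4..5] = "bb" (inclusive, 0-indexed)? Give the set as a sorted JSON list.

CNF form of G:
  S -> S A | T0 T0 | T1 S | T1 T1
  A -> S A | T0 T0
  T0 -> b
  T1 -> a

CYK table (by increasing span), restricted to cells inside w[4..5]:
  cell(4,4) b: {T0}  orig:{}
  cell(5,5) b: {T0}  orig:{}
  cell(4,5) bb: {A,S}

Original NTs in T[4,5] deriving "bb": ["A", "S"]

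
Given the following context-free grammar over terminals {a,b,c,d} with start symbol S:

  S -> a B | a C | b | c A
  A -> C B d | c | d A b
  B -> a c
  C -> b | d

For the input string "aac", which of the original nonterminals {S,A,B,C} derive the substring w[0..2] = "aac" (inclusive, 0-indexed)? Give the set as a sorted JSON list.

Convert to CNF:
  S -> T2 B | T2 C | T3 A | b
  A -> C X4 | T0 X5 | c
  B -> T2 T3
  C -> b | d
  T0 -> d
  T1 -> b
  T2 -> a
  T3 -> c
  X4 -> B T0
  X5 -> A T1

CYK table (by increasing span) (cells [i..j] with 0 ≤ i ≤ j ≤ 2 only):
  [0..0]={T2}  "a"  orig:{}
  [1..1]={T2}  "a"  orig:{}
  [2..2]={A,T3}  "c"  orig:{A}
  [0..1]=∅  "aa"
  [1..2]={B}  "ac"
  [0..2]={S}  "aac"

Original NTs in T[0,2] deriving "aac": ["S"]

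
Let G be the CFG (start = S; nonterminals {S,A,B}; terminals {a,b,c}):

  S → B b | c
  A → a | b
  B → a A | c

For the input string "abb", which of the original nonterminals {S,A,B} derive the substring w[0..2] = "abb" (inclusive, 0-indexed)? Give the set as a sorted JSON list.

CNF form of G:
  S -> B T1 | c
  A -> a | b
  B -> T0 A | c
  T0 -> a
  T1 -> b

Fill CYK table bottom-up, restricted to cells inside w[0..2]:
  [0..0]={A,T0}  "a"  orig:{A}
  [1..1]={A,T1}  "b"  orig:{A}
  [2..2]={A,T1}  "b"  orig:{A}
  [0..1]={B}  "ab"
  [1..2]=∅  "bb"
  [0..2]={S}  "abb"

Original NTs in T[0,2] deriving "abb": ["S"]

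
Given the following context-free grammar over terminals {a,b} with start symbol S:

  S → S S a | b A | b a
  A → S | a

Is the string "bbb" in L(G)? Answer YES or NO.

CNF form of G:
  S -> S X3 | T1 A | T1 T0
  A -> S X2 | T1 A | T1 T0 | a
  T0 -> a
  T1 -> b
  X2 -> S T0
  X3 -> S T0

CYK table (by increasing span):
  cell(0,0) b: {T1}  orig:{}
  cell(1,1) b: {T1}  orig:{}
  cell(2,2) b: {T1}  orig:{}
  cell(0,1) bb: ∅
  cell(1,2) bb: ∅
  cell(0,2) bbb: ∅

S ∉ T[0,2] ⇒ NO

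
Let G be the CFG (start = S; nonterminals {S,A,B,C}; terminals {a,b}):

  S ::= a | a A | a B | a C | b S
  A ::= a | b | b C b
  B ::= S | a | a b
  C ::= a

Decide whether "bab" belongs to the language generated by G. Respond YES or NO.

CNF form of G:
  S -> T0 S | T1 A | T1 B | T1 C | a
  A -> T0 X2 | a | b
  B -> T0 S | T1 A | T1 B | T1 C | T1 T0 | a
  C -> a
  T0 -> b
  T1 -> a
  X2 -> C T0

Fill CYK table bottom-up:
  T[0,0] 'b' = {A,T0}  orig:{A}
  T[1,1] 'a' = {A,B,C,S,T1}  orig:{A,B,C,S}
  T[2,2] 'b' = {A,T0}  orig:{A}
  T[0,1] 'ba' = {B,S}
  T[1,2] 'ab' = {B,S,X2}  orig:{B,S}
  T[0,2] 'bab' = {A,B,S}

S ∈ T[0,2] ⇒ YES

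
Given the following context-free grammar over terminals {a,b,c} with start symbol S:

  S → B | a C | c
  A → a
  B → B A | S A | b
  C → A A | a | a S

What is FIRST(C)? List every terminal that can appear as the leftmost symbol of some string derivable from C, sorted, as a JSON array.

FIRST sets, iterate to fixpoint:
round 1:
  A via A→a: +{a}
  B via B→b: +{b}
  C via C→A A: +{a}
  S via S→B: +{b}
  S via S→a C: +{a}
  S via S→c: +{c}
  FIRST(S)={a,b,c}  FIRST(A)={a}  FIRST(B)={b}  FIRST(C)={a}
round 2:
  B via B→S A: +{a,c}
  FIRST(S)={a,b,c}  FIRST(A)={a}  FIRST(B)={a,b,c}  FIRST(C)={a}
round 3: (no change)
  FIRST(S)={a,b,c}  FIRST(A)={a}  FIRST(B)={a,b,c}  FIRST(C)={a}

FIRST(C) = ["a"]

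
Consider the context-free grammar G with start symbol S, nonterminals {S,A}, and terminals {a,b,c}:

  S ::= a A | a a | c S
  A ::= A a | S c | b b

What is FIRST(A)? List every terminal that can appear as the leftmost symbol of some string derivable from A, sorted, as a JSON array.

FIRST iteration:
pass 1:
  A via A→b b: +{b}
  S via S→a A: +{a}
  S via S→c S: +{c}
  FIRST[S]={a,c}  FIRST[A]={b}
pass 2:
  A via A→S c: +{a,c}
  FIRST[S]={a,c}  FIRST[A]={a,b,c}
pass 3: done
  FIRST[S]={a,c}  FIRST[A]={a,b,c}

FIRST(A) = ["a", "b", "c"]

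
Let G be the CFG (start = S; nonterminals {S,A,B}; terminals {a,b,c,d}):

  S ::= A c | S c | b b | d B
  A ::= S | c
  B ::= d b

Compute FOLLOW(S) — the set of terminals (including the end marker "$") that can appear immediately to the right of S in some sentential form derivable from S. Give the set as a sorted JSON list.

Compute FIRST by fixpoint:
iter 1:
  A via A→c: +{c}
  B via B→d b: +{d}
  S via S→A c: +{c}
  S via S→b b: +{b}
  S via S→d B: +{d}
  S: {b,c,d}  A: {c}  B: {d}
iter 2:
  A via A→S: +{b,d}
  S: {b,c,d}  A: {b,c,d}  B: {d}
iter 3: (no change)
  S: {b,c,d}  A: {b,c,d}  B: {d}

Compute FOLLOW by fixpoint:
FOLLOW(S) := {$}
pass 1:
  S→A c: FOLLOW(A) ⊇ FIRST(c) = {c}; new: +{c}
  S→S c: FOLLOW(S) ⊇ FIRST(c) = {c}; new: +{c}
  S→d B: FOLLOW(B) ⊇ FOLLOW(S) ⊇ {$,c}; new: +{$,c}
  FOLLOW(S)={$,c}  FOLLOW(A)={c}  FOLLOW(B)={$,c}
pass 2: (no change)
  FOLLOW(S)={$,c}  FOLLOW(A)={c}  FOLLOW(B)={$,c}

FOLLOW(S) = ["$", "c"]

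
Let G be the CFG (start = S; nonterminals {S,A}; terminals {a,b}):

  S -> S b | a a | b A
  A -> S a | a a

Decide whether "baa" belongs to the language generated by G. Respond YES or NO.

Convert to CNF:
  S -> S T1 | T0 T0 | T1 A
  A -> S T0 | T0 T0
  T0 -> a
  T1 -> b

Fill CYK table bottom-up:
  [0..0]={T1}  "b"  orig:{}
  [1..1]={T0}  "a"  orig:{}
  [2..2]={T0}  "a"  orig:{}
  [0..1]=∅  "ba"
  [1..2]={A,S}  "aa"
  [0..2]={S}  "baa"

S ∈ T[0,2] ⇒ YES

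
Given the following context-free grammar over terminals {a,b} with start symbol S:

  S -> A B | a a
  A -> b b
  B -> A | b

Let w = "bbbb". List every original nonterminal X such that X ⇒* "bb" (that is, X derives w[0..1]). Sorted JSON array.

Convert to CNF:
  S -> A B | T1 T1
  A -> T0 T0
  B -> T0 T0 | b
  T0 -> b
  T1 -> a

Fill CYK table bottom-up, restricted to cells inside w[0..1]:
  [0..0]={B,T0}  "b"  orig:{B}
  [1..1]={B,T0}  "b"  orig:{B}
  [0..1]={A,B}  "bb"

Original NTs in T[0,1] deriving "bb": ["A", "B"]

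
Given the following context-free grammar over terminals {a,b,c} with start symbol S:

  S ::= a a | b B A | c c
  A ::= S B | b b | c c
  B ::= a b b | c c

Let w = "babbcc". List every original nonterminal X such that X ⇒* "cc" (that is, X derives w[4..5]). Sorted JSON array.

CNF form of G:
  S -> T0 X4 | T1 T1 | T2 T2
  A -> S B | T0 T0 | T1 T1
  B -> T1 T1 | T2 X3
  T0 -> b
  T1 -> c
  T2 -> a
  X3 -> T0 T0
  X4 -> B A

CYK fill, restricted to cells inside w[4..5]:
  T[4,4] 'c' = {T1}  orig:{}
  T[5,5] 'c' = {T1}  orig:{}
  T[4,5] 'cc' = {A,B,S}

Original NTs in T[4,5] deriving "cc": ["A", "B", "S"]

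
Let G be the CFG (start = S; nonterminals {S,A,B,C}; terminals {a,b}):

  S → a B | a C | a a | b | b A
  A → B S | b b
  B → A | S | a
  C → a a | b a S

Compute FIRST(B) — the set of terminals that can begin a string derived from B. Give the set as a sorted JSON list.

FIRST iteration:
pass 1:
  A via A→b b: +{b}
  B via B→A: +{b}
  B via B→a: +{a}
  C via C→a a: +{a}
  C via C→b a S: +{b}
  S via S→a B: +{a}
  S via S→b: +{b}
  FIRST(S)={a,b}  FIRST(A)={b}  FIRST(B)={a,b}  FIRST(C)={a,b}
pass 2:
  A via A→B S: +{a}
  FIRST(S)={a,b}  FIRST(A)={a,b}  FIRST(B)={a,b}  FIRST(C)={a,b}
pass 3: (stable)
  FIRST(S)={a,b}  FIRST(A)={a,b}  FIRST(B)={a,b}  FIRST(C)={a,b}

FIRST(B) = ["a", "b"]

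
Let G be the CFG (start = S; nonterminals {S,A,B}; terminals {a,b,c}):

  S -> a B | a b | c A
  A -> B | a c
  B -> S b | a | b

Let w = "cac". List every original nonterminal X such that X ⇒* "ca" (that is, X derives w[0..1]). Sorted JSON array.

CNF form of G:
  S -> T1 B | T1 T0 | T2 A
  A -> S T0 | T1 T2 | a | b
  B -> S T0 | a | b
  T0 -> b
  T1 -> a
  T2 -> c

CYK fill, restricted to cells inside w[0..1]:
  cell(0,0) c: {T2}  orig:{}
  cell(1,1) a: {A,B,T1}  orig:{A,B}
  cell(0,1) ca: {S}

Original NTs in T[0,1] deriving "ca": ["S"]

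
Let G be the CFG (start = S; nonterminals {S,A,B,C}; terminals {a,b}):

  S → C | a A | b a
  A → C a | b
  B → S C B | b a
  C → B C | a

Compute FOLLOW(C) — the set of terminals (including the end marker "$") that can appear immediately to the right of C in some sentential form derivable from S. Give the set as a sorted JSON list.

FIRST iteration:
pass 1:
  A via A→b: +{b}
  B via B→b a: +{b}
  C via C→B C: +{b}
  C via C→a: +{a}
  S via S→C: +{a,b}
  FIRST[S]={a,b}  FIRST[A]={b}  FIRST[B]={b}  FIRST[C]={a,b}
pass 2:
  A via A→C a: +{a}
  B via B→S C B: +{a}
  FIRST[S]={a,b}  FIRST[A]={a,b}  FIRST[B]={a,b}  FIRST[C]={a,b}
pass 3: (stable)
  FIRST[S]={a,b}  FIRST[A]={a,b}  FIRST[B]={a,b}  FIRST[C]={a,b}

Compute FOLLOW by fixpoint:
FOLLOW(S) := {$}
round 1:
  A→C a: FOLLOW(C) ⊇ FIRST(a) = {a}; new: +{a}
  B→S C B: FOLLOW(S) ⊇ FIRST(C) = {a,b}; new: +{a,b}
  B→S C B: FOLLOW(C) ⊇ FIRST(B) = {a,b}; new: +{b}
  C→B C: FOLLOW(B) ⊇ FIRST(C) = {a,b}; new: +{a,b}
  S→C: FOLLOW(C) ⊇ FOLLOW(S) ⊇ {$,a,b}; new: +{$}
  S→a A: FOLLOW(A) ⊇ FOLLOW(S) ⊇ {$,a,b}; new: +{$,a,b}
  S: {$,a,b}  A: {$,a,b}  B: {a,b}  C: {$,a,b}
round 2: (no change)
  S: {$,a,b}  A: {$,a,b}  B: {a,b}  C: {$,a,b}

FOLLOW(C) = ["$", "a", "b"]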